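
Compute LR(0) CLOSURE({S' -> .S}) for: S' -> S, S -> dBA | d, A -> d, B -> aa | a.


Start: S' -> .S
For each item with dot before a nonterminal B, add B -> .γ for every B-production
Closure: [S' -> .S, S -> .dBA, S -> .d]


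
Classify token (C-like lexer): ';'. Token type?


Pattern: delimiter/punctuation
Type: PUNCTUATION


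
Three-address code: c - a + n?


Break into single-operator statements:
t1 = c - a
t2 = t1 + n


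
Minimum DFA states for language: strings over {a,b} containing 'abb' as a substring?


KMP-style automaton: 3 progress states + 1 absorbing accept = 4
Minimal DFA: 4 states


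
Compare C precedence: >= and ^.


'>=' is relational (level 7); '^' is bitwise XOR (level 4)
Higher level binds tighter
'>=' has higher precedence than '^'


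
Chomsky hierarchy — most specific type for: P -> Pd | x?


Left-linear: every RHS is a terminal or one nonterminal followed by a terminal
Classification: Type 3 (Regular)


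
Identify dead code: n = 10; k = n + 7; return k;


n is read by k's definition; k is returned
No dead code


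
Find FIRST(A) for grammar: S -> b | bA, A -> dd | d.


Per alternative of A: FIRST(dd) = {d}; FIRST(d) = {d}
FIRST(A) = {d}


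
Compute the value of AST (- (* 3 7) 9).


Evaluate inner: (* 3 7) = 21
Evaluate root: (- 21 9) = 12
Result: 12


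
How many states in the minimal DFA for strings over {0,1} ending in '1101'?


Track the longest suffix of input matching a prefix of '1101': 5 classes (prefixes of length 0..4)
Minimal DFA: 5 states


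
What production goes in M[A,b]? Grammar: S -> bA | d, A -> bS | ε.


For [A, b]: 'b' ∈ FIRST(bS)
Entry: A -> bS


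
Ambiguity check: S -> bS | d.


right-linear, alternatives start with distinct terminals 'b' vs 'd': unique leftmost derivation
Unambiguous


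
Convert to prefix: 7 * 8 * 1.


left-to-right (same/higher precedence on left): tree is (* (* 7 8) 1)
Prefix: * * 7 8 1


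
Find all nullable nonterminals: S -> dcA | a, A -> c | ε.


A nonterminal is nullable iff some alternative derives ε (directly, or every symbol in it is nullable)
Nullable: {A}


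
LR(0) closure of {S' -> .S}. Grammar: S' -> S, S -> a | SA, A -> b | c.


Start: S' -> .S
For each item with dot before a nonterminal B, add B -> .γ for every B-production
Closure: [S' -> .S, S -> .a, S -> .SA]


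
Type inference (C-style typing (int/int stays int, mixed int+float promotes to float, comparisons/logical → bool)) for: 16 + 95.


Operand types: int + int
Rule: mixed int/float promotes to float; int/int stays int
Result type: int


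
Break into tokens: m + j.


Scan left to right, longest-match per lexeme
Tokens: ID(m), OP(+), ID(j)


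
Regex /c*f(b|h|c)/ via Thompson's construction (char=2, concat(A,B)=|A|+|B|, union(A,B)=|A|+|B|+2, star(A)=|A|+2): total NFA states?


Syntax tree has 5 char leaf(s), 2 union(s), 1 star(s)
chars contribute 5×2 = 10; each union adds +2; each star adds +2
Total: 10 + 4 + 2 = 16 states


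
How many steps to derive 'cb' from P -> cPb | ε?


Derivation: P => cPb => cb
Steps: 2


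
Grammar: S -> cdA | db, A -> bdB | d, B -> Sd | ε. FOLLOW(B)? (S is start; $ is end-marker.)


$ ∈ FOLLOW(S). For each A -> αBβ: add FIRST(β)\{ε} to FOLLOW(B); if β nullable, add FOLLOW(A).
FOLLOW(B) = {$, d}


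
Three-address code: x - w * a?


Break into single-operator statements:
t1 = w * a
t2 = x - t1


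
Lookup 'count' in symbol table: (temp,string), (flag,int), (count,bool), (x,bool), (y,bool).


Lookup 'count' → type bool


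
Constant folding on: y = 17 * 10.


17 * 10 = 170 at compile time
Optimized: y = 170


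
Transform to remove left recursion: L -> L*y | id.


Left-recursive alternatives: L*y; non-recursive: id
Introduce L': L -> idL', L' -> *yL' | ε


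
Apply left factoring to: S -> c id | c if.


Common prefix: 'c'
Factored: S -> c S', S' -> id | if


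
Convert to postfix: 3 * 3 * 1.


Left to right (same or higher precedence on left)
Postfix: 3 3 * 1 *


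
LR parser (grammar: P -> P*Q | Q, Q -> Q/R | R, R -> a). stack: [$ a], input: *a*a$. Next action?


'a' on top is the handle for R -> a
Action: reduce (R -> a)


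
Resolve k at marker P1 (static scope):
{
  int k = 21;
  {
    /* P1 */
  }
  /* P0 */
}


P1's block does not declare k; resolves to the enclosing declaration at depth 0
k = 21


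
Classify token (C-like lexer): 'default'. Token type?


Pattern: reserved word
Type: KEYWORD


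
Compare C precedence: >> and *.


'*' is multiplicative (level 10); '>>' is shift (level 8)
Higher level binds tighter
'*' has higher precedence than '>>'


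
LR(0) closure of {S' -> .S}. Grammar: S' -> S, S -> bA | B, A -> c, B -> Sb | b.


Start: S' -> .S
For each item with dot before a nonterminal B, add B -> .γ for every B-production
Closure: [S' -> .S, S -> .bA, S -> .B, B -> .Sb, B -> .b]


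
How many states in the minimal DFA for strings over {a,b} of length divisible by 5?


Track length mod 5: states 0..4, accept at 0
Minimal DFA: 5 states


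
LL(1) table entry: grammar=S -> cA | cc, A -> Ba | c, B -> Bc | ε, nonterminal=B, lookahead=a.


For [B, a]: ε is nullable and 'a' ∈ FOLLOW(B)
Entry: B -> ε


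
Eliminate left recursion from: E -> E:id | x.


Left-recursive alternatives: E:id; non-recursive: x
Introduce E': E -> xE', E' -> :idE' | ε


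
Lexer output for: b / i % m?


Scan left to right, longest-match per lexeme
Tokens: ID(b), OP(/), ID(i), OP(%), ID(m)


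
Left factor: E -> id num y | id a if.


Common prefix: 'id'
Factored: E -> id E', E' -> num y | a if


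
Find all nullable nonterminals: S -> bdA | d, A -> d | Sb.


A nonterminal is nullable iff some alternative derives ε (directly, or every symbol in it is nullable)
Nullable: {}


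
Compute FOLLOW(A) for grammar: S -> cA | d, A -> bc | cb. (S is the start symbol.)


$ ∈ FOLLOW(S). For each A -> αBβ: add FIRST(β)\{ε} to FOLLOW(B); if β nullable, add FOLLOW(A).
FOLLOW(A) = {$}


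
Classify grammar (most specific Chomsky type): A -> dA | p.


Right-linear: every RHS is a terminal or a terminal followed by one nonterminal
Classification: Type 3 (Regular)


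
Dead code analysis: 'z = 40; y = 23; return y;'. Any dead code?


z is assigned but never read
Dead: 'z = 40'


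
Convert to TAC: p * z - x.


Break into single-operator statements:
t1 = p * z
t2 = t1 - x


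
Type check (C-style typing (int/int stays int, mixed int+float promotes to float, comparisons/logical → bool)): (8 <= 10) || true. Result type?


Operand types: bool || bool
Rule: logical operators take bool operands and yield bool
Result type: bool


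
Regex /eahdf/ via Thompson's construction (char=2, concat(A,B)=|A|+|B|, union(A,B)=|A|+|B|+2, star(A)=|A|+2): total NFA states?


Syntax tree has 5 char leaf(s), 0 union(s), 0 star(s)
chars contribute 5×2 = 10; each union adds +2; each star adds +2
Total: 10 + 0 + 0 = 10 states


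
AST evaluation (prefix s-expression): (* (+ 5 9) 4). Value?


Evaluate inner: (+ 5 9) = 14
Evaluate root: (* 14 4) = 56
Result: 56


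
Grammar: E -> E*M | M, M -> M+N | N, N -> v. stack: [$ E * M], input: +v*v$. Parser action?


'+' can extend M; shift to build M -> M+N
Action: shift


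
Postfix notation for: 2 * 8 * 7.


Left to right (same or higher precedence on left)
Postfix: 2 8 * 7 *


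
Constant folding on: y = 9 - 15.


9 - 15 = -6 at compile time
Optimized: y = -6


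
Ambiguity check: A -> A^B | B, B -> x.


precedence layered via separate nonterminal B: deterministic
Unambiguous


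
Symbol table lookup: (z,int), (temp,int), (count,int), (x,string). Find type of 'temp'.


Lookup 'temp' → type int


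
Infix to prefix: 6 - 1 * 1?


'*' binds tighter: tree is (- 6 (* 1 1))
Prefix: - 6 * 1 1


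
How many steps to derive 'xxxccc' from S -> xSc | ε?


Derivation: S => xSc => xxScc => xxxSccc => xxxccc
Steps: 4


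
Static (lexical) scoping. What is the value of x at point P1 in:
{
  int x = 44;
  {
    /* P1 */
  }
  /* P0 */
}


P1's block does not declare x; resolves to the enclosing declaration at depth 0
x = 44


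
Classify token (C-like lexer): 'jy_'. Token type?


Pattern: letter/underscore followed by alphanumerics, not a keyword
Type: IDENTIFIER


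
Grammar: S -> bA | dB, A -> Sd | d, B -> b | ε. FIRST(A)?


Per alternative of A: FIRST(Sd) = {b, d}; FIRST(d) = {d}
FIRST(A) = {b, d}


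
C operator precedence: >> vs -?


'-' is additive (level 9); '>>' is shift (level 8)
Higher level binds tighter
'-' has higher precedence than '>>'


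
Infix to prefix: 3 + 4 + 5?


left-to-right (same/higher precedence on left): tree is (+ (+ 3 4) 5)
Prefix: + + 3 4 5


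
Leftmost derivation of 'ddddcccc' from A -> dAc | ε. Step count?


Derivation: A => dAc => ddAcc => dddAccc => ddddAcccc => ddddcccc
Steps: 5


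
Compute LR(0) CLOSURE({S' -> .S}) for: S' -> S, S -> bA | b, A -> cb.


Start: S' -> .S
For each item with dot before a nonterminal B, add B -> .γ for every B-production
Closure: [S' -> .S, S -> .bA, S -> .b]


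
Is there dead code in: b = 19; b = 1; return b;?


first assignment to b is overwritten before any read
Dead: 'b = 19'


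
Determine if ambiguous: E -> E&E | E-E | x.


'x&x-x' has two parse trees (no precedence encoded between & and -)
Ambiguous


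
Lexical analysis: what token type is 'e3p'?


Pattern: letter/underscore followed by alphanumerics, not a keyword
Type: IDENTIFIER


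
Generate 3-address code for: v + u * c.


Break into single-operator statements:
t1 = u * c
t2 = v + t1


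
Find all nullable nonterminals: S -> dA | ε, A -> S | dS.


A nonterminal is nullable iff some alternative derives ε (directly, or every symbol in it is nullable)
Nullable: {A, S}


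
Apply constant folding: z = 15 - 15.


15 - 15 = 0 at compile time
Optimized: z = 0


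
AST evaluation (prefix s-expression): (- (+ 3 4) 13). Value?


Evaluate inner: (+ 3 4) = 7
Evaluate root: (- 7 13) = -6
Result: -6


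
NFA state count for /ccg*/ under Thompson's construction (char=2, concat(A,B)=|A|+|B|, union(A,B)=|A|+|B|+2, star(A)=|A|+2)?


Syntax tree has 3 char leaf(s), 0 union(s), 1 star(s)
chars contribute 3×2 = 6; each union adds +2; each star adds +2
Total: 6 + 0 + 2 = 8 states


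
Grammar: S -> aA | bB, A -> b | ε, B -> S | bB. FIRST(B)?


Per alternative of B: FIRST(S) = {a, b}; FIRST(bB) = {b}
FIRST(B) = {a, b}


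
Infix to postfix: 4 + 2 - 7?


Left to right (same or higher precedence on left)
Postfix: 4 2 + 7 -


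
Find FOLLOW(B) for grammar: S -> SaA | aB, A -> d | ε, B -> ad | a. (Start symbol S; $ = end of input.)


$ ∈ FOLLOW(S). For each A -> αBβ: add FIRST(β)\{ε} to FOLLOW(B); if β nullable, add FOLLOW(A).
FOLLOW(B) = {$, a}


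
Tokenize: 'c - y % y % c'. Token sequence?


Scan left to right, longest-match per lexeme
Tokens: ID(c), OP(-), ID(y), OP(%), ID(y), OP(%), ID(c)


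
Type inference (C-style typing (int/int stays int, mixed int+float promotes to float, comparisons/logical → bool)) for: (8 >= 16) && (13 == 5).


Operand types: bool && bool
Rule: logical operators take bool operands and yield bool
Result type: bool


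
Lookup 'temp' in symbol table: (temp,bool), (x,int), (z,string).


Lookup 'temp' → type bool


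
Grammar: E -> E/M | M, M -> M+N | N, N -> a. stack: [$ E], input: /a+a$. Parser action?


shift '/' to continue E -> E/M
Action: shift


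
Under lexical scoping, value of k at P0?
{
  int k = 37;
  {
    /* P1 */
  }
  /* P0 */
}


k declared in the same block as P0
k = 37


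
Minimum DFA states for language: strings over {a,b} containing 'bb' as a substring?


KMP-style automaton: 2 progress states + 1 absorbing accept = 3
Minimal DFA: 3 states


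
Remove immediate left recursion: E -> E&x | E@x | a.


Left-recursive alternatives: E&x, E@x; non-recursive: a
Introduce E': E -> aE', E' -> &xE' | @xE' | ε


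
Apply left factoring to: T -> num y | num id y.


Common prefix: 'num'
Factored: T -> num T', T' -> y | id y


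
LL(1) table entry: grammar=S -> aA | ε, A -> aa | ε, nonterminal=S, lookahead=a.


For [S, a]: 'a' ∈ FIRST(aA)
Entry: S -> aA


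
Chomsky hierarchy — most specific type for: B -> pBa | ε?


Single nonterminal LHS, but p^n a^n is not regular
Classification: Type 2 (Context-Free)


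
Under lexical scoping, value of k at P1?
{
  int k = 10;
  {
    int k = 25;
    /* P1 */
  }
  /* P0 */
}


k declared in the same block as P1
k = 25


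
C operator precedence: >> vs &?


'>>' is shift (level 8); '&' is bitwise AND (level 5)
Higher level binds tighter
'>>' has higher precedence than '&'


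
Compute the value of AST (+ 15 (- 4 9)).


Evaluate inner: (- 4 9) = -5
Evaluate root: (+ 15 -5) = 10
Result: 10


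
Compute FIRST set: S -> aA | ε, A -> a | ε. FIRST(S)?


Per alternative of S: FIRST(aA) = {a}; FIRST(ε) = {ε}
FIRST(S) = {a, ε}


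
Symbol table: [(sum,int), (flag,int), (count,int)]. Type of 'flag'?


Lookup 'flag' → type int


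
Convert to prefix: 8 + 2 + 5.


left-to-right (same/higher precedence on left): tree is (+ (+ 8 2) 5)
Prefix: + + 8 2 5


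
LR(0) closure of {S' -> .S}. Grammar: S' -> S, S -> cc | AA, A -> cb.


Start: S' -> .S
For each item with dot before a nonterminal B, add B -> .γ for every B-production
Closure: [S' -> .S, S -> .cc, S -> .AA, A -> .cb]


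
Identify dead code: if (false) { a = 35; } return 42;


condition is constant false, so the whole block is unreachable
Dead: 'if (false) { a = 35; }'


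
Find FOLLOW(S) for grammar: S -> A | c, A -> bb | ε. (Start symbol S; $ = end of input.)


$ ∈ FOLLOW(S). For each A -> αBβ: add FIRST(β)\{ε} to FOLLOW(B); if β nullable, add FOLLOW(A).
FOLLOW(S) = {$}


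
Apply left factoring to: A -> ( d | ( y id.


Common prefix: '('
Factored: A -> ( A', A' -> d | y id


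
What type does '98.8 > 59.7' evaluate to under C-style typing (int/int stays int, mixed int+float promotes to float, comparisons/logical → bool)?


Operand types: float > float
Rule: comparison yields bool
Result type: bool


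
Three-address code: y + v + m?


Break into single-operator statements:
t1 = y + v
t2 = t1 + m


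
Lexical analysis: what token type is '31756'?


Pattern: digits only
Type: INTEGER_LITERAL


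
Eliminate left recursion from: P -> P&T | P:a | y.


Left-recursive alternatives: P&T, P:a; non-recursive: y
Introduce P': P -> yP', P' -> &TP' | :aP' | ε


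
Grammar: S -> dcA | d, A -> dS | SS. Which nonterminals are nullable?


A nonterminal is nullable iff some alternative derives ε (directly, or every symbol in it is nullable)
Nullable: {}


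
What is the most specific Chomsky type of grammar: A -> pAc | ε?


Single nonterminal LHS, but p^n c^n is not regular
Classification: Type 2 (Context-Free)


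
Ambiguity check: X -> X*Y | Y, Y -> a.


precedence layered via separate nonterminal Y: deterministic
Unambiguous


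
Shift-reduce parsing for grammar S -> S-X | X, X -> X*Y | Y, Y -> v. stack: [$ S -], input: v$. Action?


no handle ('S-' is not any RHS); shift 'v'
Action: shift


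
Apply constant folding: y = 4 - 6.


4 - 6 = -2 at compile time
Optimized: y = -2


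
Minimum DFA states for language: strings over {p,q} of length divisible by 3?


Track length mod 3: states 0..2, accept at 0
Minimal DFA: 3 states


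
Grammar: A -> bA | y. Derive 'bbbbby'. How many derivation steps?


Derivation: A => bA => bbA => bbbA => bbbbA => bbbbbA => bbbbby
Steps: 6


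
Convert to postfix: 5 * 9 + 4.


Left to right (same or higher precedence on left)
Postfix: 5 9 * 4 +


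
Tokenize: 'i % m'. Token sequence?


Scan left to right, longest-match per lexeme
Tokens: ID(i), OP(%), ID(m)


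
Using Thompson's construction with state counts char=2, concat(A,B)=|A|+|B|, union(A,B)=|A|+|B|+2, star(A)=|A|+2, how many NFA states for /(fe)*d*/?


Syntax tree has 3 char leaf(s), 0 union(s), 2 star(s)
chars contribute 3×2 = 6; each union adds +2; each star adds +2
Total: 6 + 0 + 4 = 10 states


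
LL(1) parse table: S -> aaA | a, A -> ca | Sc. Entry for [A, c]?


For [A, c]: 'c' ∈ FIRST(ca)
Entry: A -> ca


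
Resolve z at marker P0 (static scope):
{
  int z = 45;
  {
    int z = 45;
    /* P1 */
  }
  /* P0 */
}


z declared in the same block as P0
z = 45


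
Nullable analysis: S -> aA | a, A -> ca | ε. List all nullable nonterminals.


A nonterminal is nullable iff some alternative derives ε (directly, or every symbol in it is nullable)
Nullable: {A}


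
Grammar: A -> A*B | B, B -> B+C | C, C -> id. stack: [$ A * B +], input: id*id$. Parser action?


no handle; shift 'id'
Action: shift


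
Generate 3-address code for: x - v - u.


Break into single-operator statements:
t1 = x - v
t2 = t1 - u


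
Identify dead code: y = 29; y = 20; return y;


first assignment to y is overwritten before any read
Dead: 'y = 29'


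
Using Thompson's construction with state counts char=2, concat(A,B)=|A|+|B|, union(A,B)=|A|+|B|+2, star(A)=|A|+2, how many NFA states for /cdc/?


Syntax tree has 3 char leaf(s), 0 union(s), 0 star(s)
chars contribute 3×2 = 6; each union adds +2; each star adds +2
Total: 6 + 0 + 0 = 6 states


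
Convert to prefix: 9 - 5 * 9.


'*' binds tighter: tree is (- 9 (* 5 9))
Prefix: - 9 * 5 9


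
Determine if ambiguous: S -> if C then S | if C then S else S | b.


dangling else: 'if C then if C then b else b' parses two ways
Ambiguous


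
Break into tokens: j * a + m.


Scan left to right, longest-match per lexeme
Tokens: ID(j), OP(*), ID(a), OP(+), ID(m)


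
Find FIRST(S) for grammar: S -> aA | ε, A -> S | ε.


Per alternative of S: FIRST(aA) = {a}; FIRST(ε) = {ε}
FIRST(S) = {a, ε}


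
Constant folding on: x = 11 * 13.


11 * 13 = 143 at compile time
Optimized: x = 143


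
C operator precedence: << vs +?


'+' is additive (level 9); '<<' is shift (level 8)
Higher level binds tighter
'+' has higher precedence than '<<'


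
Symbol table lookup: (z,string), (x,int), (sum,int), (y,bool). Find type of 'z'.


Lookup 'z' → type string


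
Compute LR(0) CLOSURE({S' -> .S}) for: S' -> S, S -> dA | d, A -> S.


Start: S' -> .S
For each item with dot before a nonterminal B, add B -> .γ for every B-production
Closure: [S' -> .S, S -> .dA, S -> .d]


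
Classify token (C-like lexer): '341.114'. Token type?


Pattern: digits with a decimal point
Type: FLOAT_LITERAL


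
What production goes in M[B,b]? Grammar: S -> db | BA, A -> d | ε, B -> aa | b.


For [B, b]: 'b' ∈ FIRST(b)
Entry: B -> b


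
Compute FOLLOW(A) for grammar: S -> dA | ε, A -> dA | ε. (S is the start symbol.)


$ ∈ FOLLOW(S). For each A -> αBβ: add FIRST(β)\{ε} to FOLLOW(B); if β nullable, add FOLLOW(A).
FOLLOW(A) = {$}


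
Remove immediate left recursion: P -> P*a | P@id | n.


Left-recursive alternatives: P*a, P@id; non-recursive: n
Introduce P': P -> nP', P' -> *aP' | @idP' | ε


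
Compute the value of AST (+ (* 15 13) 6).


Evaluate inner: (* 15 13) = 195
Evaluate root: (+ 195 6) = 201
Result: 201


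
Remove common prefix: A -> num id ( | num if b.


Common prefix: 'num'
Factored: A -> num A', A' -> id ( | if b


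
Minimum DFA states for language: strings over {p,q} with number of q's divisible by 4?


Track (count of q) mod 4: states 0..3, accept at 0
Minimal DFA: 4 states


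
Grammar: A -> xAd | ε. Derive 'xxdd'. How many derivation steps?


Derivation: A => xAd => xxAdd => xxdd
Steps: 3


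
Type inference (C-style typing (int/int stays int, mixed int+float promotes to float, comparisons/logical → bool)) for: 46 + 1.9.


Operand types: int + float
Rule: mixed int/float promotes to float; int/int stays int
Result type: float


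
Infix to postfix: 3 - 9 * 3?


* has higher precedence, evaluate 9*3 first
Postfix: 3 9 3 * -


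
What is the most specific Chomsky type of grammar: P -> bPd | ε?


Single nonterminal LHS, but b^n d^n is not regular
Classification: Type 2 (Context-Free)


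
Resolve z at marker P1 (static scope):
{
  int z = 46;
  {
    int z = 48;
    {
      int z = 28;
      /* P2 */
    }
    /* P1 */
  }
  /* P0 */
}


z declared in the same block as P1
z = 48


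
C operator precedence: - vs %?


'%' is multiplicative (level 10); '-' is additive (level 9)
Higher level binds tighter
'%' has higher precedence than '-'


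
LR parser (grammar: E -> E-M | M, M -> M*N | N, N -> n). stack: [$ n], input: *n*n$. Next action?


'n' on top is the handle for N -> n
Action: reduce (N -> n)


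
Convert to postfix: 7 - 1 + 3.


Left to right (same or higher precedence on left)
Postfix: 7 1 - 3 +


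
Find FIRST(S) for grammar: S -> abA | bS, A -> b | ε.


Per alternative of S: FIRST(abA) = {a}; FIRST(bS) = {b}
FIRST(S) = {a, b}


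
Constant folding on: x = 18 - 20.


18 - 20 = -2 at compile time
Optimized: x = -2


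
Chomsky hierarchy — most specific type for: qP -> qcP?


LHS has context (more than one symbol) and |LHS| ≤ |RHS|
Classification: Type 1 (Context-Sensitive)


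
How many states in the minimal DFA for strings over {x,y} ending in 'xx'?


Track the longest suffix of input matching a prefix of 'xx': 3 classes (prefixes of length 0..2)
Minimal DFA: 3 states


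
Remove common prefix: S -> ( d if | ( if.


Common prefix: '('
Factored: S -> ( S', S' -> d if | if


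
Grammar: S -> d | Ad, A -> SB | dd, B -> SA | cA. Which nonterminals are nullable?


A nonterminal is nullable iff some alternative derives ε (directly, or every symbol in it is nullable)
Nullable: {}


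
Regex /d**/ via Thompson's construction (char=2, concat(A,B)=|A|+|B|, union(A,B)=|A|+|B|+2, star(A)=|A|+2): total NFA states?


Syntax tree has 1 char leaf(s), 0 union(s), 2 star(s)
chars contribute 1×2 = 2; each union adds +2; each star adds +2
Total: 2 + 0 + 4 = 6 states


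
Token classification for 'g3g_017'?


Pattern: letter/underscore followed by alphanumerics, not a keyword
Type: IDENTIFIER


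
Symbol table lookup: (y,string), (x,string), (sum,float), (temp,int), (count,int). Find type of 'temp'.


Lookup 'temp' → type int


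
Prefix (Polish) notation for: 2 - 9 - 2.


left-to-right (same/higher precedence on left): tree is (- (- 2 9) 2)
Prefix: - - 2 9 2


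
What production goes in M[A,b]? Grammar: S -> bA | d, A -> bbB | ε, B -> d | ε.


For [A, b]: 'b' ∈ FIRST(bbB)
Entry: A -> bbB


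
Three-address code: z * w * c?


Break into single-operator statements:
t1 = z * w
t2 = t1 * c


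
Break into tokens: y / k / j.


Scan left to right, longest-match per lexeme
Tokens: ID(y), OP(/), ID(k), OP(/), ID(j)


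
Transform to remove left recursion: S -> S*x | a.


Left-recursive alternatives: S*x; non-recursive: a
Introduce S': S -> aS', S' -> *xS' | ε


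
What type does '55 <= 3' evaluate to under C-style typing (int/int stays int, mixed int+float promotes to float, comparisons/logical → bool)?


Operand types: int <= int
Rule: comparison yields bool
Result type: bool


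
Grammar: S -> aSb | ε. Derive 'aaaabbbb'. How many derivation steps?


Derivation: S => aSb => aaSbb => aaaSbbb => aaaaSbbbb => aaaabbbb
Steps: 5


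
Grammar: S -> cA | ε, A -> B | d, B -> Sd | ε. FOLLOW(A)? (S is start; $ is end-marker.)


$ ∈ FOLLOW(S). For each A -> αBβ: add FIRST(β)\{ε} to FOLLOW(B); if β nullable, add FOLLOW(A).
FOLLOW(A) = {$, d}


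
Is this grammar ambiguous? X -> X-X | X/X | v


'v-v/v' has two parse trees (no precedence encoded between - and /)
Ambiguous


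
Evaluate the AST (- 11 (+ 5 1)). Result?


Evaluate inner: (+ 5 1) = 6
Evaluate root: (- 11 6) = 5
Result: 5


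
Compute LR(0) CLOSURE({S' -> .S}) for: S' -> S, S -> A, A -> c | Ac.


Start: S' -> .S
For each item with dot before a nonterminal B, add B -> .γ for every B-production
Closure: [S' -> .S, S -> .A, A -> .c, A -> .Ac]


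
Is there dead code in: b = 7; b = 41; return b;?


first assignment to b is overwritten before any read
Dead: 'b = 7'


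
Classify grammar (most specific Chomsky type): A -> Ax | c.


Left-linear: every RHS is a terminal or one nonterminal followed by a terminal
Classification: Type 3 (Regular)


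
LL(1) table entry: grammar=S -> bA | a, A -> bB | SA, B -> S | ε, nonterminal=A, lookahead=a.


For [A, a]: 'a' ∈ FIRST(SA)
Entry: A -> SA


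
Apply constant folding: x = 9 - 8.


9 - 8 = 1 at compile time
Optimized: x = 1


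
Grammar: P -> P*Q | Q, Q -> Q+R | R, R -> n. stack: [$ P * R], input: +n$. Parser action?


'R' (not preceded by Q+) is the handle for Q -> R
Action: reduce (Q -> R)


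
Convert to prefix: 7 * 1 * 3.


left-to-right (same/higher precedence on left): tree is (* (* 7 1) 3)
Prefix: * * 7 1 3


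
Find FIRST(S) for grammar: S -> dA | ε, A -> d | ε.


Per alternative of S: FIRST(dA) = {d}; FIRST(ε) = {ε}
FIRST(S) = {d, ε}


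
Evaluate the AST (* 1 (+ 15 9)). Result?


Evaluate inner: (+ 15 9) = 24
Evaluate root: (* 1 24) = 24
Result: 24


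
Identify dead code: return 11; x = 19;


statement follows a return and is unreachable
Dead: 'x = 19'


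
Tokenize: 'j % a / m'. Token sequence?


Scan left to right, longest-match per lexeme
Tokens: ID(j), OP(%), ID(a), OP(/), ID(m)


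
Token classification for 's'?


Pattern: letter/underscore followed by alphanumerics, not a keyword
Type: IDENTIFIER


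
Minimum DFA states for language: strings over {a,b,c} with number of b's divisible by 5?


Track (count of b) mod 5: states 0..4, accept at 0
Minimal DFA: 5 states


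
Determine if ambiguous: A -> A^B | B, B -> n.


precedence layered via separate nonterminal B: deterministic
Unambiguous


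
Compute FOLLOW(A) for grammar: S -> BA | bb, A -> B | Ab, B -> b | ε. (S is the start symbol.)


$ ∈ FOLLOW(S). For each A -> αBβ: add FIRST(β)\{ε} to FOLLOW(B); if β nullable, add FOLLOW(A).
FOLLOW(A) = {$, b}


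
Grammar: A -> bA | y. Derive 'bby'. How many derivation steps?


Derivation: A => bA => bbA => bby
Steps: 3


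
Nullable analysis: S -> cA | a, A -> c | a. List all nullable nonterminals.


A nonterminal is nullable iff some alternative derives ε (directly, or every symbol in it is nullable)
Nullable: {}


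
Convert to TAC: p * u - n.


Break into single-operator statements:
t1 = p * u
t2 = t1 - n


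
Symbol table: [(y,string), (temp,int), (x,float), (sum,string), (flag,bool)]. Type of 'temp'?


Lookup 'temp' → type int


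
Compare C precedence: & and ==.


'==' is equality (level 6); '&' is bitwise AND (level 5)
Higher level binds tighter
'==' has higher precedence than '&'


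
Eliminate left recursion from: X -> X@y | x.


Left-recursive alternatives: X@y; non-recursive: x
Introduce X': X -> xX', X' -> @yX' | ε


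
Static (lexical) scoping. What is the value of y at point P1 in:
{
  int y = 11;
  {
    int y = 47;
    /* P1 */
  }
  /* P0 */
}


y declared in the same block as P1
y = 47


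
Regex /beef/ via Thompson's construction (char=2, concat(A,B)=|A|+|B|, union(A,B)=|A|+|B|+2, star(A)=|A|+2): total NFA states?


Syntax tree has 4 char leaf(s), 0 union(s), 0 star(s)
chars contribute 4×2 = 8; each union adds +2; each star adds +2
Total: 8 + 0 + 0 = 8 states


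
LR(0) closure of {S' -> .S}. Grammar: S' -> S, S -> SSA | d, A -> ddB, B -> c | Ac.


Start: S' -> .S
For each item with dot before a nonterminal B, add B -> .γ for every B-production
Closure: [S' -> .S, S -> .SSA, S -> .d]


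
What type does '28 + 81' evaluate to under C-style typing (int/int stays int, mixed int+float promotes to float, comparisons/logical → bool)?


Operand types: int + int
Rule: mixed int/float promotes to float; int/int stays int
Result type: int


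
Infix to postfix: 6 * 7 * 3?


Left to right (same or higher precedence on left)
Postfix: 6 7 * 3 *


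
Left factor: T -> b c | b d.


Common prefix: 'b'
Factored: T -> b T', T' -> c | d


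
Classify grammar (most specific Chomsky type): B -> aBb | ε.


Single nonterminal LHS, but a^n b^n is not regular
Classification: Type 2 (Context-Free)


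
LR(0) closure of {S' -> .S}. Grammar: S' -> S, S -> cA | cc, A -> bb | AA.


Start: S' -> .S
For each item with dot before a nonterminal B, add B -> .γ for every B-production
Closure: [S' -> .S, S -> .cA, S -> .cc]


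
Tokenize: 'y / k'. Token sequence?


Scan left to right, longest-match per lexeme
Tokens: ID(y), OP(/), ID(k)


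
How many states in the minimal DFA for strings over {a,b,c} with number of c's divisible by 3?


Track (count of c) mod 3: states 0..2, accept at 0
Minimal DFA: 3 states


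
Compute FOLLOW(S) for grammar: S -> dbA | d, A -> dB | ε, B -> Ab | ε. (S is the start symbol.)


$ ∈ FOLLOW(S). For each A -> αBβ: add FIRST(β)\{ε} to FOLLOW(B); if β nullable, add FOLLOW(A).
FOLLOW(S) = {$}


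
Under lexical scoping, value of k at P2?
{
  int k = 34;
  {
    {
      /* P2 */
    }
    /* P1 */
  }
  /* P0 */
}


P2's block does not declare k; resolves to the enclosing declaration at depth 0
k = 34


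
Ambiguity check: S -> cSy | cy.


balanced c^n…y^n: each string has a unique parse
Unambiguous


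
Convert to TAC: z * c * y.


Break into single-operator statements:
t1 = z * c
t2 = t1 * y


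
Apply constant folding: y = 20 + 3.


20 + 3 = 23 at compile time
Optimized: y = 23


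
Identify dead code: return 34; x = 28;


statement follows a return and is unreachable
Dead: 'x = 28'


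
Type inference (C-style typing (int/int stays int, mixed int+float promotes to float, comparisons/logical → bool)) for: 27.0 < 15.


Operand types: float < int
Rule: comparison yields bool
Result type: bool


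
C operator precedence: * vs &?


'*' is multiplicative (level 10); '&' is bitwise AND (level 5)
Higher level binds tighter
'*' has higher precedence than '&'


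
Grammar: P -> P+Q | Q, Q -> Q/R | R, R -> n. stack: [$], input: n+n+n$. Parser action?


no handle on stack; shift 'n'
Action: shift


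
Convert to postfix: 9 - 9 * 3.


* has higher precedence, evaluate 9*3 first
Postfix: 9 9 3 * -


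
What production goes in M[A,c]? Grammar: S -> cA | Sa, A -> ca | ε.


For [A, c]: 'c' ∈ FIRST(ca)
Entry: A -> ca


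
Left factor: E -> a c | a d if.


Common prefix: 'a'
Factored: E -> a E', E' -> c | d if


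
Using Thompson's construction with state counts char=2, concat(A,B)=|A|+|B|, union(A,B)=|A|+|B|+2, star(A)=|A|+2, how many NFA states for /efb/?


Syntax tree has 3 char leaf(s), 0 union(s), 0 star(s)
chars contribute 3×2 = 6; each union adds +2; each star adds +2
Total: 6 + 0 + 0 = 6 states


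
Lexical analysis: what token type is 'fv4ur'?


Pattern: letter/underscore followed by alphanumerics, not a keyword
Type: IDENTIFIER


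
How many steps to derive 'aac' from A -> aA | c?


Derivation: A => aA => aaA => aac
Steps: 3


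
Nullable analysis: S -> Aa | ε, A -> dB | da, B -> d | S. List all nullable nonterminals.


A nonterminal is nullable iff some alternative derives ε (directly, or every symbol in it is nullable)
Nullable: {B, S}


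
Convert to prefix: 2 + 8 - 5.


left-to-right (same/higher precedence on left): tree is (- (+ 2 8) 5)
Prefix: - + 2 8 5


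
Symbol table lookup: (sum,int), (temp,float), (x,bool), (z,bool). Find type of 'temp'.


Lookup 'temp' → type float


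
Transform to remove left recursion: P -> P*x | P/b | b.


Left-recursive alternatives: P*x, P/b; non-recursive: b
Introduce P': P -> bP', P' -> *xP' | /bP' | ε


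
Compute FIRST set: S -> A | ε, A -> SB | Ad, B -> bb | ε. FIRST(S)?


Per alternative of S: FIRST(A) = {b, d, ε}; FIRST(ε) = {ε}
FIRST(S) = {b, d, ε}


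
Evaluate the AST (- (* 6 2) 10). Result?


Evaluate inner: (* 6 2) = 12
Evaluate root: (- 12 10) = 2
Result: 2


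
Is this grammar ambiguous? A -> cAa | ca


balanced c^n…a^n: each string has a unique parse
Unambiguous


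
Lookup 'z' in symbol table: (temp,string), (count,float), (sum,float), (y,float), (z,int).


Lookup 'z' → type int


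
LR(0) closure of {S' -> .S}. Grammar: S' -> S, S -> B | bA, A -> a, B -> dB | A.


Start: S' -> .S
For each item with dot before a nonterminal B, add B -> .γ for every B-production
Closure: [S' -> .S, S -> .B, S -> .bA, B -> .dB, B -> .A, A -> .a]


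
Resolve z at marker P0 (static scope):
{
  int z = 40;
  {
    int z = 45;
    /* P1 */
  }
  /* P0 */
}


z declared in the same block as P0
z = 40


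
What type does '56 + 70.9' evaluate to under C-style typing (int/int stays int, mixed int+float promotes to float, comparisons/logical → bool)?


Operand types: int + float
Rule: mixed int/float promotes to float; int/int stays int
Result type: float


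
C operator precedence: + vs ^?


'+' is additive (level 9); '^' is bitwise XOR (level 4)
Higher level binds tighter
'+' has higher precedence than '^'


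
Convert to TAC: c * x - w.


Break into single-operator statements:
t1 = c * x
t2 = t1 - w


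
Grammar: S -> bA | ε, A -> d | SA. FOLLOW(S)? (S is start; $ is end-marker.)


$ ∈ FOLLOW(S). For each A -> αBβ: add FIRST(β)\{ε} to FOLLOW(B); if β nullable, add FOLLOW(A).
FOLLOW(S) = {$, b, d}


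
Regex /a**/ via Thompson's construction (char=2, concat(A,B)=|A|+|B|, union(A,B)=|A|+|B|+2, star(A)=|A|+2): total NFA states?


Syntax tree has 1 char leaf(s), 0 union(s), 2 star(s)
chars contribute 1×2 = 2; each union adds +2; each star adds +2
Total: 2 + 0 + 4 = 6 states


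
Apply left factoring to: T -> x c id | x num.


Common prefix: 'x'
Factored: T -> x T', T' -> c id | num


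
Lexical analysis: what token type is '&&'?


Pattern: operator symbol
Type: OPERATOR


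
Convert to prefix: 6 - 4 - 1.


left-to-right (same/higher precedence on left): tree is (- (- 6 4) 1)
Prefix: - - 6 4 1


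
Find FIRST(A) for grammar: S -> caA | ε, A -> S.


Per alternative of A: FIRST(S) = {c, ε}
FIRST(A) = {c, ε}


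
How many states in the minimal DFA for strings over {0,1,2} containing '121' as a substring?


KMP-style automaton: 3 progress states + 1 absorbing accept = 4
Minimal DFA: 4 states


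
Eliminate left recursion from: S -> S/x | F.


Left-recursive alternatives: S/x; non-recursive: F
Introduce S': S -> FS', S' -> /xS' | ε


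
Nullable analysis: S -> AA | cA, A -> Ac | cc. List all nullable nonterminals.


A nonterminal is nullable iff some alternative derives ε (directly, or every symbol in it is nullable)
Nullable: {}


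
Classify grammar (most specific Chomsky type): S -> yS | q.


Right-linear: every RHS is a terminal or a terminal followed by one nonterminal
Classification: Type 3 (Regular)


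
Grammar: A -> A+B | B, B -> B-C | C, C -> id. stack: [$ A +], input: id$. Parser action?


no handle ('A+' is not any RHS); shift 'id'
Action: shift


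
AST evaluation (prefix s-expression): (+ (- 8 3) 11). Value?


Evaluate inner: (- 8 3) = 5
Evaluate root: (+ 5 11) = 16
Result: 16


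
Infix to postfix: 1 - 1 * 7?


* has higher precedence, evaluate 1*7 first
Postfix: 1 1 7 * -


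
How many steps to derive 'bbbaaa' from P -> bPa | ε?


Derivation: P => bPa => bbPaa => bbbPaaa => bbbaaa
Steps: 4


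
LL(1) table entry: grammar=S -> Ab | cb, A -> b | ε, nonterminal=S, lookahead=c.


For [S, c]: 'c' ∈ FIRST(cb)
Entry: S -> cb


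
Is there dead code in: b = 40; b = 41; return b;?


first assignment to b is overwritten before any read
Dead: 'b = 40'


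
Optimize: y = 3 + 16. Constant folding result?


3 + 16 = 19 at compile time
Optimized: y = 19


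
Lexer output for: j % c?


Scan left to right, longest-match per lexeme
Tokens: ID(j), OP(%), ID(c)


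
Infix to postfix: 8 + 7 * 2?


* has higher precedence, evaluate 7*2 first
Postfix: 8 7 2 * +


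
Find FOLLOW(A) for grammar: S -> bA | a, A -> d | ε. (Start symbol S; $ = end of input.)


$ ∈ FOLLOW(S). For each A -> αBβ: add FIRST(β)\{ε} to FOLLOW(B); if β nullable, add FOLLOW(A).
FOLLOW(A) = {$}


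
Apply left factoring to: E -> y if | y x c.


Common prefix: 'y'
Factored: E -> y E', E' -> if | x c


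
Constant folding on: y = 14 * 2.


14 * 2 = 28 at compile time
Optimized: y = 28


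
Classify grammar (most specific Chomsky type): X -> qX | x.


Right-linear: every RHS is a terminal or a terminal followed by one nonterminal
Classification: Type 3 (Regular)


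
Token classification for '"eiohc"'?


Pattern: double-quoted sequence
Type: STRING_LITERAL


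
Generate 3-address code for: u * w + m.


Break into single-operator statements:
t1 = u * w
t2 = t1 + m


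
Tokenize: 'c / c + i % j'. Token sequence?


Scan left to right, longest-match per lexeme
Tokens: ID(c), OP(/), ID(c), OP(+), ID(i), OP(%), ID(j)


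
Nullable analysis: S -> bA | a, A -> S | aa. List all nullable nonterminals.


A nonterminal is nullable iff some alternative derives ε (directly, or every symbol in it is nullable)
Nullable: {}


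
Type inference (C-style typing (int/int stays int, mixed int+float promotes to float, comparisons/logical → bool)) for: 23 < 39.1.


Operand types: int < float
Rule: comparison yields bool
Result type: bool


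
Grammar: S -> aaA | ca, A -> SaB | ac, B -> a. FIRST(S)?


Per alternative of S: FIRST(aaA) = {a}; FIRST(ca) = {c}
FIRST(S) = {a, c}


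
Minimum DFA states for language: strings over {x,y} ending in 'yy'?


Track the longest suffix of input matching a prefix of 'yy': 3 classes (prefixes of length 0..2)
Minimal DFA: 3 states


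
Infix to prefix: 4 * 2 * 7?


left-to-right (same/higher precedence on left): tree is (* (* 4 2) 7)
Prefix: * * 4 2 7


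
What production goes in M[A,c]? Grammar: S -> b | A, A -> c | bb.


For [A, c]: 'c' ∈ FIRST(c)
Entry: A -> c


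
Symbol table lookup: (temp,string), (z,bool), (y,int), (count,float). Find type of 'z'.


Lookup 'z' → type bool


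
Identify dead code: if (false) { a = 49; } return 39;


condition is constant false, so the whole block is unreachable
Dead: 'if (false) { a = 49; }'


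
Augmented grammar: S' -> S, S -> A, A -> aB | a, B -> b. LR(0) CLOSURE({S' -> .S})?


Start: S' -> .S
For each item with dot before a nonterminal B, add B -> .γ for every B-production
Closure: [S' -> .S, S -> .A, A -> .aB, A -> .a]


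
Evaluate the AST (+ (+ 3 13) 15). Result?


Evaluate inner: (+ 3 13) = 16
Evaluate root: (+ 16 15) = 31
Result: 31


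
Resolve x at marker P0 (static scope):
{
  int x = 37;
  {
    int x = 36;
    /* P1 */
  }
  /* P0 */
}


x declared in the same block as P0
x = 37


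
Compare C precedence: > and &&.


'>' is relational (level 7); '&&' is logical AND (level 2)
Higher level binds tighter
'>' has higher precedence than '&&'
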